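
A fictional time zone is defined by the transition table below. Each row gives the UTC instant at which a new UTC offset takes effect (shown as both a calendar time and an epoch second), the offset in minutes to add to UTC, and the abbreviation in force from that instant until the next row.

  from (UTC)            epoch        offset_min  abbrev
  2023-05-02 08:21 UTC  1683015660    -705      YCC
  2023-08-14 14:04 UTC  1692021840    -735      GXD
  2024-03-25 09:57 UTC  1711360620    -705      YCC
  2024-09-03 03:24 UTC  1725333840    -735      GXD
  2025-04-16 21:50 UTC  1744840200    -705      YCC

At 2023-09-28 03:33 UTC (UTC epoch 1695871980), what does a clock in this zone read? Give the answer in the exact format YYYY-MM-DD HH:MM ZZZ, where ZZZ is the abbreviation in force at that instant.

Query: 2023-09-28 03:33 UTC
Rule 2/5 (GXD, -12:15): 2023-08-14 14:04 UTC ≤ query < 2024-03-25 09:57 UTC
3·60 + 33 - 735 = -522 min
-522 = -1·1440 + 918; 918 = 15·60 + 18 → 15:18, 2023-09-28 - 1 day = 2023-09-27
→ 2023-09-27 15:18 GXD

2023-09-27 15:18 GXD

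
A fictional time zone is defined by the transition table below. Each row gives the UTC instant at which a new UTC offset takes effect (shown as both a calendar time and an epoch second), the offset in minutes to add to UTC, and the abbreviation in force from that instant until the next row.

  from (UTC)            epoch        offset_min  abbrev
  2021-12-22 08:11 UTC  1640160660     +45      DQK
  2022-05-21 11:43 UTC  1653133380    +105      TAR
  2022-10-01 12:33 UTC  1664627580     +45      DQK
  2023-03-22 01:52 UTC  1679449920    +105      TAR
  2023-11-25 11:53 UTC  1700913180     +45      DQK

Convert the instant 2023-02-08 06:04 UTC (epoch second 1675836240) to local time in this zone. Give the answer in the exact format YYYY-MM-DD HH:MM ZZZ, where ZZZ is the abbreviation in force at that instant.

2023-02-08 06:49 DQK

Query: 2023-02-08 06:04 UTC
Rule 3/5 (DQK, +00:45): 2022-10-01 12:33 UTC ≤ query < 2023-03-22 01:52 UTC
6·60 + 4 + 45 = 409 min
409 = 0·1440 + 409; 409 = 6·60 + 49 → 06:49, same day
→ 2023-02-08 06:49 DQK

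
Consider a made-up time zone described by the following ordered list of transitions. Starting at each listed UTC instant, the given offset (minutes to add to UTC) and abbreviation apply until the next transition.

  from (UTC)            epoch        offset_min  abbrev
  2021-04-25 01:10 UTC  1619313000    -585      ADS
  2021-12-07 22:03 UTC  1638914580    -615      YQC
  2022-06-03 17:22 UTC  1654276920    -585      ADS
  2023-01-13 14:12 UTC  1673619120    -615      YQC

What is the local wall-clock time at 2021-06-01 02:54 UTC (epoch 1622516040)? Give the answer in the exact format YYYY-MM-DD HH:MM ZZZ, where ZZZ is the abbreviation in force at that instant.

Query: 2021-06-01 02:54 UTC
Rule 1/4 (ADS, -09:45): 2021-04-25 01:10 UTC ≤ query < 2021-12-07 22:03 UTC
2·60 + 54 - 585 = -411 min
-411 = -1·1440 + 1029; 1029 = 17·60 + 9 → 17:09, 2021-06-01 - 1 day = 2021-05-31
→ 2021-05-31 17:09 ADS

2021-05-31 17:09 ADS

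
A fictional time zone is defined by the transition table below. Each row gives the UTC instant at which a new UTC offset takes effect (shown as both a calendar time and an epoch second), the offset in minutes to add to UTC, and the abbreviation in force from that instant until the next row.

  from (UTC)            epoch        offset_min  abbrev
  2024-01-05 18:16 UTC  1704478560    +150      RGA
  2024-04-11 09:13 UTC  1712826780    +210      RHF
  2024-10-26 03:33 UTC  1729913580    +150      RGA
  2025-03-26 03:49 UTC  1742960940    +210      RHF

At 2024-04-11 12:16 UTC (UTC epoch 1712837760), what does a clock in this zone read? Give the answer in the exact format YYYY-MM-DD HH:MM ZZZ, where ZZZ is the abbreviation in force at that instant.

2024-04-11 15:46 RHF

Query: 2024-04-11 12:16 UTC
Rule 2/4 (RHF, +03:30): 2024-04-11 09:13 UTC ≤ query < 2024-10-26 03:33 UTC
12·60 + 16 + 210 = 946 min
946 = 0·1440 + 946; 946 = 15·60 + 46 → 15:46, same day
→ 2024-04-11 15:46 RHF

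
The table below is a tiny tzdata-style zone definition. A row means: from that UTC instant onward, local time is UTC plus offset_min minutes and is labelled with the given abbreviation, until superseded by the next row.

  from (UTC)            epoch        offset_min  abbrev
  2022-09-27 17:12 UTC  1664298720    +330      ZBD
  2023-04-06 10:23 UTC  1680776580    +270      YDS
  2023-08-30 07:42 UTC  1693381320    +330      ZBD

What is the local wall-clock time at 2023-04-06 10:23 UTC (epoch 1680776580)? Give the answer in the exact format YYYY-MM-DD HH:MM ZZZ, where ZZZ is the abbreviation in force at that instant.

Query: 2023-04-06 10:23 UTC
Rule 2/3 (YDS, +04:30): 2023-04-06 10:23 UTC ≤ query < 2023-08-30 07:42 UTC
10·60 + 23 + 270 = 893 min
893 = 0·1440 + 893; 893 = 14·60 + 53 → 14:53, same day
→ 2023-04-06 14:53 YDS

2023-04-06 14:53 YDS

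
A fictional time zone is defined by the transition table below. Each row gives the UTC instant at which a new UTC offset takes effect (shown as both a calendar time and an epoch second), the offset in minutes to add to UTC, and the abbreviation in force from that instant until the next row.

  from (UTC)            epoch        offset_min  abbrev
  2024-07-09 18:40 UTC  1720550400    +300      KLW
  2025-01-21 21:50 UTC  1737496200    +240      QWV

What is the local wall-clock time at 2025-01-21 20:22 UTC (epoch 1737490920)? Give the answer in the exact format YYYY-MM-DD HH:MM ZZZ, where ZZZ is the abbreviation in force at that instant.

2025-01-22 01:22 KLW

Query: 2025-01-21 20:22 UTC
Rule 1/2 (KLW, +05:00): 2024-07-09 18:40 UTC ≤ query < 2025-01-21 21:50 UTC
20·60 + 22 + 300 = 1522 min
1522 = 1·1440 + 82; 82 = 1·60 + 22 → 01:22, 2025-01-21 + 1 day = 2025-01-22
→ 2025-01-22 01:22 KLW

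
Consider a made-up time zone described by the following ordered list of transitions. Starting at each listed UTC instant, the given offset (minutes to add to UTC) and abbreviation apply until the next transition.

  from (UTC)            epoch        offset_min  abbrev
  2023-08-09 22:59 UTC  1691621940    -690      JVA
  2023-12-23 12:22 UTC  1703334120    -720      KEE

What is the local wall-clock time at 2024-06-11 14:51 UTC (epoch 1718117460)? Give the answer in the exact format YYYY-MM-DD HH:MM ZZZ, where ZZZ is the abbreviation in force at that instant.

Query: 2024-06-11 14:51 UTC
Rule 2/2 (KEE, -12:00): 2023-12-23 12:22 UTC ≤ query < +∞
14·60 + 51 - 720 = 171 min
171 = 0·1440 + 171; 171 = 2·60 + 51 → 02:51, same day
→ 2024-06-11 02:51 KEE

2024-06-11 02:51 KEE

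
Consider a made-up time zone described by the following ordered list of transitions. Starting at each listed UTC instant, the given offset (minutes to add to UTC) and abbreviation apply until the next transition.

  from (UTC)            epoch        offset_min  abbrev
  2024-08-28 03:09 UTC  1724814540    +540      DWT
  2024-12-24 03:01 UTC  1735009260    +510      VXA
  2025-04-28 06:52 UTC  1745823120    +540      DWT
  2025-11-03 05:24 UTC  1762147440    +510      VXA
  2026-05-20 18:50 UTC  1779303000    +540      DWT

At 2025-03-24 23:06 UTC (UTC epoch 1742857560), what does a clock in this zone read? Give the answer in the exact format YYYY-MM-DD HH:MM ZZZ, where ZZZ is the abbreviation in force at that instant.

2025-03-25 07:36 VXA

Query: 2025-03-24 23:06 UTC
Rule 2/5 (VXA, +08:30): 2024-12-24 03:01 UTC ≤ query < 2025-04-28 06:52 UTC
23·60 + 6 + 510 = 1896 min
1896 = 1·1440 + 456; 456 = 7·60 + 36 → 07:36, 2025-03-24 + 1 day = 2025-03-25
→ 2025-03-25 07:36 VXA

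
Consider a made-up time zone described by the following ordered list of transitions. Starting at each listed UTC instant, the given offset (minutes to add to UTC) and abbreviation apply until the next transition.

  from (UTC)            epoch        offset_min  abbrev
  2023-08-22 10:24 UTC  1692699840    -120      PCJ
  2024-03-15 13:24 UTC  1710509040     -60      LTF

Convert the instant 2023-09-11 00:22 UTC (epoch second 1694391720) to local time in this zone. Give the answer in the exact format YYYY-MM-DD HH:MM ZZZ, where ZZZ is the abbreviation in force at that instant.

Query: 2023-09-11 00:22 UTC
Rule 1/2 (PCJ, -02:00): 2023-08-22 10:24 UTC ≤ query < 2024-03-15 13:24 UTC
0·60 + 22 - 120 = -98 min
-98 = -1·1440 + 1342; 1342 = 22·60 + 22 → 22:22, 2023-09-11 - 1 day = 2023-09-10
→ 2023-09-10 22:22 PCJ

2023-09-10 22:22 PCJ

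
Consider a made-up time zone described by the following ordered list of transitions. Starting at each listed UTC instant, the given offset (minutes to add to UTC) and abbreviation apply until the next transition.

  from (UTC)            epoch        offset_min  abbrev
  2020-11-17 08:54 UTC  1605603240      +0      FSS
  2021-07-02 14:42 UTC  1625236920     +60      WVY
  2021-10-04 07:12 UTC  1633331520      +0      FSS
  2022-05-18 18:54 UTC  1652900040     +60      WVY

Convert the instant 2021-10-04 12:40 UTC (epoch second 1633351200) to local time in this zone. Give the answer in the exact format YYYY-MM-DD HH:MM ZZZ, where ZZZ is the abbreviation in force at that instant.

Query: 2021-10-04 12:40 UTC
Rule 3/4 (FSS, +00:00): 2021-10-04 07:12 UTC ≤ query < 2022-05-18 18:54 UTC
12·60 + 40 + 0 = 760 min
760 = 0·1440 + 760; 760 = 12·60 + 40 → 12:40, same day
→ 2021-10-04 12:40 FSS

2021-10-04 12:40 FSS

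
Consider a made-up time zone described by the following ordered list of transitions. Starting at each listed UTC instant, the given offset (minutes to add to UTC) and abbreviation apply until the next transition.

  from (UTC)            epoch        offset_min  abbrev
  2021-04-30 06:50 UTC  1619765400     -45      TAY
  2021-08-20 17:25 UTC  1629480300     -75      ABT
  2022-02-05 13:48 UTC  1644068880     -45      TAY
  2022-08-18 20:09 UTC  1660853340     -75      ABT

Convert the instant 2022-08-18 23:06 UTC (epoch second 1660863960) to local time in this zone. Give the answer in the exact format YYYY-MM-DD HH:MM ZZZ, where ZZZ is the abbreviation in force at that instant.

2022-08-18 21:51 ABT

Query: 2022-08-18 23:06 UTC
Rule 4/4 (ABT, -01:15): 2022-08-18 20:09 UTC ≤ query < +∞
23·60 + 6 - 75 = 1311 min
1311 = 0·1440 + 1311; 1311 = 21·60 + 51 → 21:51, same day
→ 2022-08-18 21:51 ABT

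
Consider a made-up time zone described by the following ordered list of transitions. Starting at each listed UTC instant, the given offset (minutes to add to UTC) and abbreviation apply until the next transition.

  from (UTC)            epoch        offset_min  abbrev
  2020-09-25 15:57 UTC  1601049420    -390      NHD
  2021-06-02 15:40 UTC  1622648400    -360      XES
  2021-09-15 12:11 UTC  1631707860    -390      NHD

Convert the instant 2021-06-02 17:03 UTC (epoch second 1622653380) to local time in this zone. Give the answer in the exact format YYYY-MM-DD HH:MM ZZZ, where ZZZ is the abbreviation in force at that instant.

Query: 2021-06-02 17:03 UTC
Rule 2/3 (XES, -06:00): 2021-06-02 15:40 UTC ≤ query < 2021-09-15 12:11 UTC
17·60 + 3 - 360 = 663 min
663 = 0·1440 + 663; 663 = 11·60 + 3 → 11:03, same day
→ 2021-06-02 11:03 XES

2021-06-02 11:03 XES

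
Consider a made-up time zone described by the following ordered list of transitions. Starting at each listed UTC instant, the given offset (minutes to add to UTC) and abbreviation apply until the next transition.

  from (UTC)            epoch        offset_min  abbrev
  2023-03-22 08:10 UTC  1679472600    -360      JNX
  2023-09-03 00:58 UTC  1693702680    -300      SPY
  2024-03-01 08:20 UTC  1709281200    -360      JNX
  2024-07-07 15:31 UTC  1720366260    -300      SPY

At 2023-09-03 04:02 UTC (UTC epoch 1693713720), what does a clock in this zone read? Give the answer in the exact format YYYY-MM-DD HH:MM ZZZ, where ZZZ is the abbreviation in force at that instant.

2023-09-02 23:02 SPY

Query: 2023-09-03 04:02 UTC
Rule 2/4 (SPY, -05:00): 2023-09-03 00:58 UTC ≤ query < 2024-03-01 08:20 UTC
4·60 + 2 - 300 = -58 min
-58 = -1·1440 + 1382; 1382 = 23·60 + 2 → 23:02, 2023-09-03 - 1 day = 2023-09-02
→ 2023-09-02 23:02 SPY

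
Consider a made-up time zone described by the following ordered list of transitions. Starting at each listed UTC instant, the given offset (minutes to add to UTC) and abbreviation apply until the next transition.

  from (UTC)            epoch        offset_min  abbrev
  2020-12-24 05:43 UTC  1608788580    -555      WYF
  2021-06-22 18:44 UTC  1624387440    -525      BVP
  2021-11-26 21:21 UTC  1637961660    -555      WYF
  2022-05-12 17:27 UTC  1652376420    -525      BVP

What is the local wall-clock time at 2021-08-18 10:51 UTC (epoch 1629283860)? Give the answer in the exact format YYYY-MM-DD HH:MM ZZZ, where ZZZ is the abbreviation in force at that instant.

2021-08-18 02:06 BVP

Query: 2021-08-18 10:51 UTC
Rule 2/4 (BVP, -08:45): 2021-06-22 18:44 UTC ≤ query < 2021-11-26 21:21 UTC
10·60 + 51 - 525 = 126 min
126 = 0·1440 + 126; 126 = 2·60 + 6 → 02:06, same day
→ 2021-08-18 02:06 BVP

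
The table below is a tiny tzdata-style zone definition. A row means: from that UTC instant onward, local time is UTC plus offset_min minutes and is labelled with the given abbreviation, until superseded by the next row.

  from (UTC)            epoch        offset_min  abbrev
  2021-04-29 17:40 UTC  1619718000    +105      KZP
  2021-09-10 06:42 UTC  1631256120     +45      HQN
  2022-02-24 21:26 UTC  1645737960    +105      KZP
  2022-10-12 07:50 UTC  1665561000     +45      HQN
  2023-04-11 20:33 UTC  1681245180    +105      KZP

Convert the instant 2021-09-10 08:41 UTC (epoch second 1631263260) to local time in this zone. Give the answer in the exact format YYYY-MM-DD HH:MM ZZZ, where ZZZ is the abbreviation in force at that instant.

Query: 2021-09-10 08:41 UTC
Rule 2/5 (HQN, +00:45): 2021-09-10 06:42 UTC ≤ query < 2022-02-24 21:26 UTC
8·60 + 41 + 45 = 566 min
566 = 0·1440 + 566; 566 = 9·60 + 26 → 09:26, same day
→ 2021-09-10 09:26 HQN

2021-09-10 09:26 HQN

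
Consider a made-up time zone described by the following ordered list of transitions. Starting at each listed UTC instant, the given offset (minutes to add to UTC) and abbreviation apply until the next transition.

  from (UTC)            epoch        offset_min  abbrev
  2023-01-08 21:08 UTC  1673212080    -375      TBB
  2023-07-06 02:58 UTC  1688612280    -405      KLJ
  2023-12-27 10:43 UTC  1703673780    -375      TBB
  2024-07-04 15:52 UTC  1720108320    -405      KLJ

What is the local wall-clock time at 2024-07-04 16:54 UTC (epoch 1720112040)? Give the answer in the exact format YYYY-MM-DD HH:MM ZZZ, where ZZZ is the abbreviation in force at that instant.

Query: 2024-07-04 16:54 UTC
Rule 4/4 (KLJ, -06:45): 2024-07-04 15:52 UTC ≤ query < +∞
16·60 + 54 - 405 = 609 min
609 = 0·1440 + 609; 609 = 10·60 + 9 → 10:09, same day
→ 2024-07-04 10:09 KLJ

2024-07-04 10:09 KLJ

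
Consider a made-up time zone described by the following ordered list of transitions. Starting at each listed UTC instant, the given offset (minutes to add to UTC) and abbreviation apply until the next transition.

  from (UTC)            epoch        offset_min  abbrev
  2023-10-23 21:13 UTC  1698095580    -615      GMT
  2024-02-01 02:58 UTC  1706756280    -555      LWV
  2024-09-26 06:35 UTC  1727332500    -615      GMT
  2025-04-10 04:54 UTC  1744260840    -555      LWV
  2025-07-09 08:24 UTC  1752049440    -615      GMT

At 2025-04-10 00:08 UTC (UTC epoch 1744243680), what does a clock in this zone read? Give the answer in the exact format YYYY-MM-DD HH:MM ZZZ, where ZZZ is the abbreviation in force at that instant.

2025-04-09 13:53 GMT

Query: 2025-04-10 00:08 UTC
Rule 3/5 (GMT, -10:15): 2024-09-26 06:35 UTC ≤ query < 2025-04-10 04:54 UTC
0·60 + 8 - 615 = -607 min
-607 = -1·1440 + 833; 833 = 13·60 + 53 → 13:53, 2025-04-10 - 1 day = 2025-04-09
→ 2025-04-09 13:53 GMT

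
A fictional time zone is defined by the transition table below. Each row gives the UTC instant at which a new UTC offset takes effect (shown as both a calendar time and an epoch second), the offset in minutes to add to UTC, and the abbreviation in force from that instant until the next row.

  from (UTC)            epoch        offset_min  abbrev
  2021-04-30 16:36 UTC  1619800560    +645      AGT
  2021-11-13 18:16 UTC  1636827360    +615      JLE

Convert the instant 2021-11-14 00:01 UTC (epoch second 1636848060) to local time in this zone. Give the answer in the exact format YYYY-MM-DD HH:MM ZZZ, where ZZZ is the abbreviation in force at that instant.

Query: 2021-11-14 00:01 UTC
Rule 2/2 (JLE, +10:15): 2021-11-13 18:16 UTC ≤ query < +∞
0·60 + 1 + 615 = 616 min
616 = 0·1440 + 616; 616 = 10·60 + 16 → 10:16, same day
→ 2021-11-14 10:16 JLE

2021-11-14 10:16 JLE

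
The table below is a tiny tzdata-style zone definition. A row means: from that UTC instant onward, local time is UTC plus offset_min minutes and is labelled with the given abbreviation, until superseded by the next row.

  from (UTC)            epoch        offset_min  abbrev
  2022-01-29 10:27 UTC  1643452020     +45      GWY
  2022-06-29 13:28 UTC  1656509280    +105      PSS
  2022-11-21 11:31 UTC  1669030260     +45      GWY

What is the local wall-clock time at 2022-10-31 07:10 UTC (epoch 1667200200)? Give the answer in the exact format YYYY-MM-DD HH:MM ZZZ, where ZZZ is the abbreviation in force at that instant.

2022-10-31 08:55 PSS

Query: 2022-10-31 07:10 UTC
Rule 2/3 (PSS, +01:45): 2022-06-29 13:28 UTC ≤ query < 2022-11-21 11:31 UTC
7·60 + 10 + 105 = 535 min
535 = 0·1440 + 535; 535 = 8·60 + 55 → 08:55, same day
→ 2022-10-31 08:55 PSS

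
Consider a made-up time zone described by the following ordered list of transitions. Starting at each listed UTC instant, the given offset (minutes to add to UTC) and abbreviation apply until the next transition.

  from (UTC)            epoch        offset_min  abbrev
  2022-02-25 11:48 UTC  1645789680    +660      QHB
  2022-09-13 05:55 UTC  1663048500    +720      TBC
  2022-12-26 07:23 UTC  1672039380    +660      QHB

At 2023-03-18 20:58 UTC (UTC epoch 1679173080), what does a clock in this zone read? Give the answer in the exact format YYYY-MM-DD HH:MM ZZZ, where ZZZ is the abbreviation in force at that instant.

Query: 2023-03-18 20:58 UTC
Rule 3/3 (QHB, +11:00): 2022-12-26 07:23 UTC ≤ query < +∞
20·60 + 58 + 660 = 1918 min
1918 = 1·1440 + 478; 478 = 7·60 + 58 → 07:58, 2023-03-18 + 1 day = 2023-03-19
→ 2023-03-19 07:58 QHB

2023-03-19 07:58 QHB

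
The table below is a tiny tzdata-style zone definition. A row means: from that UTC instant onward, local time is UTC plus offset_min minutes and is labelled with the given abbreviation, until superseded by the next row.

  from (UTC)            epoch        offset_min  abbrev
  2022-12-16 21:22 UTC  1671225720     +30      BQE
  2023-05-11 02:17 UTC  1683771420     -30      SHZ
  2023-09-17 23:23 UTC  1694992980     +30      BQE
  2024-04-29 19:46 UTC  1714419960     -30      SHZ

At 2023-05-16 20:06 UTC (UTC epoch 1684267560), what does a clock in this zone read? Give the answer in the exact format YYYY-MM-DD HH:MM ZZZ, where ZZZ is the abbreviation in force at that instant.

Query: 2023-05-16 20:06 UTC
Rule 2/4 (SHZ, -00:30): 2023-05-11 02:17 UTC ≤ query < 2023-09-17 23:23 UTC
20·60 + 6 - 30 = 1176 min
1176 = 0·1440 + 1176; 1176 = 19·60 + 36 → 19:36, same day
→ 2023-05-16 19:36 SHZ

2023-05-16 19:36 SHZ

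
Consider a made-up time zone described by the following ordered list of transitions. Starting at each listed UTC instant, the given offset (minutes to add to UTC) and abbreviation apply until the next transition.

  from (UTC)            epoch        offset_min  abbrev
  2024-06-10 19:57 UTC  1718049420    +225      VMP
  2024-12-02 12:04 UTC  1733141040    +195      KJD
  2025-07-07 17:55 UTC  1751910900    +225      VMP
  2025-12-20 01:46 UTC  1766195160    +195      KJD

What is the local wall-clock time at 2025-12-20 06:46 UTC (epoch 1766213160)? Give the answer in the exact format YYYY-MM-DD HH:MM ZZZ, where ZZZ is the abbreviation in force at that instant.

Query: 2025-12-20 06:46 UTC
Rule 4/4 (KJD, +03:15): 2025-12-20 01:46 UTC ≤ query < +∞
6·60 + 46 + 195 = 601 min
601 = 0·1440 + 601; 601 = 10·60 + 1 → 10:01, same day
→ 2025-12-20 10:01 KJD

2025-12-20 10:01 KJD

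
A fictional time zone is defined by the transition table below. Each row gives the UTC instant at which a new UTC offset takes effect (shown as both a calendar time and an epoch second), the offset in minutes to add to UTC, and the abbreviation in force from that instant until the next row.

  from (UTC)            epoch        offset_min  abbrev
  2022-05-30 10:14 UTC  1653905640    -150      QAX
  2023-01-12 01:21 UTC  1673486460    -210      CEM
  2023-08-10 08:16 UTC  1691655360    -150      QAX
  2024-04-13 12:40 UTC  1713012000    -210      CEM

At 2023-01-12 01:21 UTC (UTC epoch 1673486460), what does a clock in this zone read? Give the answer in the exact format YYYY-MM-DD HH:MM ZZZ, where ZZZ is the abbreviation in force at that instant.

2023-01-11 21:51 CEM

Query: 2023-01-12 01:21 UTC
Rule 2/4 (CEM, -03:30): 2023-01-12 01:21 UTC ≤ query < 2023-08-10 08:16 UTC
1·60 + 21 - 210 = -129 min
-129 = -1·1440 + 1311; 1311 = 21·60 + 51 → 21:51, 2023-01-12 - 1 day = 2023-01-11
→ 2023-01-11 21:51 CEM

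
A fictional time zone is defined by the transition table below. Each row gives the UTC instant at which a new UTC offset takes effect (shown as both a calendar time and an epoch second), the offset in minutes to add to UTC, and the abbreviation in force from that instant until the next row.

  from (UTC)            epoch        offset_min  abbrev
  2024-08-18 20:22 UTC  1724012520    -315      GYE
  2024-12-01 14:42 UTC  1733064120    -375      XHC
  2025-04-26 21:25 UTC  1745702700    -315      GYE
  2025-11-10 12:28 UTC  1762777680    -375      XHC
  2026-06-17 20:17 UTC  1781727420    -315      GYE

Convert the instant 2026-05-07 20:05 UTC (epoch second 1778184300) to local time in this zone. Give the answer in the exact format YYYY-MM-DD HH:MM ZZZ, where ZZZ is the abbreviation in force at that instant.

2026-05-07 13:50 XHC

Query: 2026-05-07 20:05 UTC
Rule 4/5 (XHC, -06:15): 2025-11-10 12:28 UTC ≤ query < 2026-06-17 20:17 UTC
20·60 + 5 - 375 = 830 min
830 = 0·1440 + 830; 830 = 13·60 + 50 → 13:50, same day
→ 2026-05-07 13:50 XHC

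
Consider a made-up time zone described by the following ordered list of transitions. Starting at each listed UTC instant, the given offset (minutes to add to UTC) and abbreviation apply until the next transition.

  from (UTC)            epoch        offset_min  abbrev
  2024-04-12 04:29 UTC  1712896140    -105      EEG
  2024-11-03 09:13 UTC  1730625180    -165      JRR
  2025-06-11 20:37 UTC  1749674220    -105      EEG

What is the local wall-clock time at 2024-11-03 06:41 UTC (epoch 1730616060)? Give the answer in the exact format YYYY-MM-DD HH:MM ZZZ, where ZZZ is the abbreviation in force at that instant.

Query: 2024-11-03 06:41 UTC
Rule 1/3 (EEG, -01:45): 2024-04-12 04:29 UTC ≤ query < 2024-11-03 09:13 UTC
6·60 + 41 - 105 = 296 min
296 = 0·1440 + 296; 296 = 4·60 + 56 → 04:56, same day
→ 2024-11-03 04:56 EEG

2024-11-03 04:56 EEG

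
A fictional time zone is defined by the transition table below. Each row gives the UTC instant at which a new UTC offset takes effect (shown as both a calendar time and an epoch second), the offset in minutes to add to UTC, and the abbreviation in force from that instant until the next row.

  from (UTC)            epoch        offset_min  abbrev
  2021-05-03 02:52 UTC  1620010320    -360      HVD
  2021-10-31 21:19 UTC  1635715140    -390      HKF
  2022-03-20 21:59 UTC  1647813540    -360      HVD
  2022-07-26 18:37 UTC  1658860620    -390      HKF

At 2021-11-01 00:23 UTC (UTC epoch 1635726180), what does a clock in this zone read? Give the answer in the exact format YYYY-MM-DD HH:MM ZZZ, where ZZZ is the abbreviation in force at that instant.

2021-10-31 17:53 HKF

Query: 2021-11-01 00:23 UTC
Rule 2/4 (HKF, -06:30): 2021-10-31 21:19 UTC ≤ query < 2022-03-20 21:59 UTC
0·60 + 23 - 390 = -367 min
-367 = -1·1440 + 1073; 1073 = 17·60 + 53 → 17:53, 2021-11-01 - 1 day = 2021-10-31
→ 2021-10-31 17:53 HKF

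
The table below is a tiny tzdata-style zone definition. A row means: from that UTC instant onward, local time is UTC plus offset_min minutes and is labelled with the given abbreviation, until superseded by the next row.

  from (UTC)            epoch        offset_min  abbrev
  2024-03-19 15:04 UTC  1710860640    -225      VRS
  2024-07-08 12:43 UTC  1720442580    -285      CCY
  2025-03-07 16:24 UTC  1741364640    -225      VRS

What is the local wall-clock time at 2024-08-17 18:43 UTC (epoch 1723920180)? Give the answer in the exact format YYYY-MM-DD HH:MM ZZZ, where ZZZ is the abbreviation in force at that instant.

2024-08-17 13:58 CCY

Query: 2024-08-17 18:43 UTC
Rule 2/3 (CCY, -04:45): 2024-07-08 12:43 UTC ≤ query < 2025-03-07 16:24 UTC
18·60 + 43 - 285 = 838 min
838 = 0·1440 + 838; 838 = 13·60 + 58 → 13:58, same day
→ 2024-08-17 13:58 CCY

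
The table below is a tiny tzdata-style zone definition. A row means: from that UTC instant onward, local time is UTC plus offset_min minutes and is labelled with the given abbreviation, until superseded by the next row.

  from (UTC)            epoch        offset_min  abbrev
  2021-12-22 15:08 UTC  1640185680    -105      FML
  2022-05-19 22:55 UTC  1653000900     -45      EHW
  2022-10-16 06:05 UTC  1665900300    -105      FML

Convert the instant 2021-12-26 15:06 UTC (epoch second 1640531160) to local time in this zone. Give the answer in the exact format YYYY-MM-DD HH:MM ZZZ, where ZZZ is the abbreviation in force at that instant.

2021-12-26 13:21 FML

Query: 2021-12-26 15:06 UTC
Rule 1/3 (FML, -01:45): 2021-12-22 15:08 UTC ≤ query < 2022-05-19 22:55 UTC
15·60 + 6 - 105 = 801 min
801 = 0·1440 + 801; 801 = 13·60 + 21 → 13:21, same day
→ 2021-12-26 13:21 FML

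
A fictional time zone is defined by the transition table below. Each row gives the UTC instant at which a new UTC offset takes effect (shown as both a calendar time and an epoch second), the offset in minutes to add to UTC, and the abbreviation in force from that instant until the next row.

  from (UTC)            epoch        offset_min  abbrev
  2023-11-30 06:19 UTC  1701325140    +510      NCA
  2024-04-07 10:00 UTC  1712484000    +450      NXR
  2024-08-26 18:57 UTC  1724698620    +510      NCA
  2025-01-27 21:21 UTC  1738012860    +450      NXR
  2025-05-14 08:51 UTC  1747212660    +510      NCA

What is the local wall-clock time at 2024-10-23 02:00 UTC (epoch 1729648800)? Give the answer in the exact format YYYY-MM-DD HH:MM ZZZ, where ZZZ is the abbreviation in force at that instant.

2024-10-23 10:30 NCA

Query: 2024-10-23 02:00 UTC
Rule 3/5 (NCA, +08:30): 2024-08-26 18:57 UTC ≤ query < 2025-01-27 21:21 UTC
2·60 + 0 + 510 = 630 min
630 = 0·1440 + 630; 630 = 10·60 + 30 → 10:30, same day
→ 2024-10-23 10:30 NCA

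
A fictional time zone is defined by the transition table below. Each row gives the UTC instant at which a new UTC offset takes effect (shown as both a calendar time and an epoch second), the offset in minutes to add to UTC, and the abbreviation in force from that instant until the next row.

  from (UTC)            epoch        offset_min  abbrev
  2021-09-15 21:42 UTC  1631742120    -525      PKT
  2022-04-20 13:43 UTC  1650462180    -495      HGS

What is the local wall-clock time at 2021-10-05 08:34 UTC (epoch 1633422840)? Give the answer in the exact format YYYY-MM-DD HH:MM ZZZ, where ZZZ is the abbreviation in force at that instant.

Query: 2021-10-05 08:34 UTC
Rule 1/2 (PKT, -08:45): 2021-09-15 21:42 UTC ≤ query < 2022-04-20 13:43 UTC
8·60 + 34 - 525 = -11 min
-11 = -1·1440 + 1429; 1429 = 23·60 + 49 → 23:49, 2021-10-05 - 1 day = 2021-10-04
→ 2021-10-04 23:49 PKT

2021-10-04 23:49 PKT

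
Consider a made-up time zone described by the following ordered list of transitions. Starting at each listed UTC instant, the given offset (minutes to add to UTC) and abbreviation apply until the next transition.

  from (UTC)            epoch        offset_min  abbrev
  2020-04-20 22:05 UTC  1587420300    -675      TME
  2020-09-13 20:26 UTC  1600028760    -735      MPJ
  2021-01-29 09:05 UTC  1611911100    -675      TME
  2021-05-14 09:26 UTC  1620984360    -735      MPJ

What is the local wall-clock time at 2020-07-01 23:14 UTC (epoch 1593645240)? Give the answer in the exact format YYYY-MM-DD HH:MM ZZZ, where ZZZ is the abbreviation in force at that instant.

2020-07-01 11:59 TME

Query: 2020-07-01 23:14 UTC
Rule 1/4 (TME, -11:15): 2020-04-20 22:05 UTC ≤ query < 2020-09-13 20:26 UTC
23·60 + 14 - 675 = 719 min
719 = 0·1440 + 719; 719 = 11·60 + 59 → 11:59, same day
→ 2020-07-01 11:59 TME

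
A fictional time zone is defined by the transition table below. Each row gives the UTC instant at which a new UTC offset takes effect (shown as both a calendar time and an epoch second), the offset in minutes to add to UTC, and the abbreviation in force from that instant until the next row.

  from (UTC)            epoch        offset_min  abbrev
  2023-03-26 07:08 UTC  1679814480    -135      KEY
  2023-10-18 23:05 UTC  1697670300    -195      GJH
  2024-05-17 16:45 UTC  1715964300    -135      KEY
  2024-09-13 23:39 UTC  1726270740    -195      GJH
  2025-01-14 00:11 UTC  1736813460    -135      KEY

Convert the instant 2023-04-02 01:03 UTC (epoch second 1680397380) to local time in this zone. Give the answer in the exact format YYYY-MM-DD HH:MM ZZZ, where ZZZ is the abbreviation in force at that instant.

Query: 2023-04-02 01:03 UTC
Rule 1/5 (KEY, -02:15): 2023-03-26 07:08 UTC ≤ query < 2023-10-18 23:05 UTC
1·60 + 3 - 135 = -72 min
-72 = -1·1440 + 1368; 1368 = 22·60 + 48 → 22:48, 2023-04-02 - 1 day = 2023-04-01
→ 2023-04-01 22:48 KEY

2023-04-01 22:48 KEY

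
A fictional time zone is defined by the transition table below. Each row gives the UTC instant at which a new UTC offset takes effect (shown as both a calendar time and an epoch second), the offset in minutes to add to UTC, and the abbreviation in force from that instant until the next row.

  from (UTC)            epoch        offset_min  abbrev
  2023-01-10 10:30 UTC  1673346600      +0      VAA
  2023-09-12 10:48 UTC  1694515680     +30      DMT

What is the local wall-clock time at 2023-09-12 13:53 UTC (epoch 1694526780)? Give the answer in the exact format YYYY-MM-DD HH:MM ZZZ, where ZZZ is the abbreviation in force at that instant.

2023-09-12 14:23 DMT

Query: 2023-09-12 13:53 UTC
Rule 2/2 (DMT, +00:30): 2023-09-12 10:48 UTC ≤ query < +∞
13·60 + 53 + 30 = 863 min
863 = 0·1440 + 863; 863 = 14·60 + 23 → 14:23, same day
→ 2023-09-12 14:23 DMT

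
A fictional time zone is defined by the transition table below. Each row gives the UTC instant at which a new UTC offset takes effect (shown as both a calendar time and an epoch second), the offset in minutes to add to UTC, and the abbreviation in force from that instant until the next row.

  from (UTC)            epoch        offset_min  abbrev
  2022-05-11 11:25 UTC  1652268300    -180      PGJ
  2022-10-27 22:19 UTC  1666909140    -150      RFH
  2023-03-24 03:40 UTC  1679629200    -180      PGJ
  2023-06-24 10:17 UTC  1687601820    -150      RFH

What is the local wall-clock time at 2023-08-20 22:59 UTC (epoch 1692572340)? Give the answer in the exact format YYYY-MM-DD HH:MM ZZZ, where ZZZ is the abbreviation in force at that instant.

2023-08-20 20:29 RFH

Query: 2023-08-20 22:59 UTC
Rule 4/4 (RFH, -02:30): 2023-06-24 10:17 UTC ≤ query < +∞
22·60 + 59 - 150 = 1229 min
1229 = 0·1440 + 1229; 1229 = 20·60 + 29 → 20:29, same day
→ 2023-08-20 20:29 RFH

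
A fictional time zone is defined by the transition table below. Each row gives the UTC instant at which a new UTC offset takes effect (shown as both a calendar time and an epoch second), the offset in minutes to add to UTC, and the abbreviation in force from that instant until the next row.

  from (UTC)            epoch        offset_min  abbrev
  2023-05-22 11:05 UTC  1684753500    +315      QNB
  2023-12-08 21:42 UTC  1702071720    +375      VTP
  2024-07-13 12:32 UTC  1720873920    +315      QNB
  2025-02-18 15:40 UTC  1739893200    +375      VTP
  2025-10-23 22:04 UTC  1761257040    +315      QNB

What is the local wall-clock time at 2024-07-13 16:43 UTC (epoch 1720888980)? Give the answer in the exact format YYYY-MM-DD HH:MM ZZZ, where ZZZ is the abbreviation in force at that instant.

2024-07-13 21:58 QNB

Query: 2024-07-13 16:43 UTC
Rule 3/5 (QNB, +05:15): 2024-07-13 12:32 UTC ≤ query < 2025-02-18 15:40 UTC
16·60 + 43 + 315 = 1318 min
1318 = 0·1440 + 1318; 1318 = 21·60 + 58 → 21:58, same day
→ 2024-07-13 21:58 QNB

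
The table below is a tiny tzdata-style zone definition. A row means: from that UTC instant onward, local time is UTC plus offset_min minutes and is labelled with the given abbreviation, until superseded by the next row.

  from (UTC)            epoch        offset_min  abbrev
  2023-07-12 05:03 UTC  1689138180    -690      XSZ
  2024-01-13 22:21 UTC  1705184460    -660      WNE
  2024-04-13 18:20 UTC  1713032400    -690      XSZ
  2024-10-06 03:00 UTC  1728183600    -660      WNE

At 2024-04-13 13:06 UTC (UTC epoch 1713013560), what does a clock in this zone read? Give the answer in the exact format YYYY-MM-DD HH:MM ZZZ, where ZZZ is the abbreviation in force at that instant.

Query: 2024-04-13 13:06 UTC
Rule 2/4 (WNE, -11:00): 2024-01-13 22:21 UTC ≤ query < 2024-04-13 18:20 UTC
13·60 + 6 - 660 = 126 min
126 = 0·1440 + 126; 126 = 2·60 + 6 → 02:06, same day
→ 2024-04-13 02:06 WNE

2024-04-13 02:06 WNE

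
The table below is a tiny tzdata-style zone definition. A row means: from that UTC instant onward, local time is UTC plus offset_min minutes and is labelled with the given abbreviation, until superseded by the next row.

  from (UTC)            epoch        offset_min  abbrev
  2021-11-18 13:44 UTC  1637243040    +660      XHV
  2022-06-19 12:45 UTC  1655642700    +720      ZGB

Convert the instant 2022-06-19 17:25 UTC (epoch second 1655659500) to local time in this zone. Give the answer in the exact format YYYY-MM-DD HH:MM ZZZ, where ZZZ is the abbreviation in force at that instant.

2022-06-20 05:25 ZGB

Query: 2022-06-19 17:25 UTC
Rule 2/2 (ZGB, +12:00): 2022-06-19 12:45 UTC ≤ query < +∞
17·60 + 25 + 720 = 1765 min
1765 = 1·1440 + 325; 325 = 5·60 + 25 → 05:25, 2022-06-19 + 1 day = 2022-06-20
→ 2022-06-20 05:25 ZGB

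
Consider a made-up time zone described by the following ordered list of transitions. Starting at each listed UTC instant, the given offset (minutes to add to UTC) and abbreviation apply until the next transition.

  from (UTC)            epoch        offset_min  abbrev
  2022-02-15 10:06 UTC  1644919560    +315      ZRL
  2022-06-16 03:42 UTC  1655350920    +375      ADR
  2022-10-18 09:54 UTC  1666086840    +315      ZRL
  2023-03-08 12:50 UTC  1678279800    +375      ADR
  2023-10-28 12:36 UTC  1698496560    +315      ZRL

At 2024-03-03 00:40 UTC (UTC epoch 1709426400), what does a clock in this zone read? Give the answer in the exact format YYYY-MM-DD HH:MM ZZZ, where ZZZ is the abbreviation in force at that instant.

2024-03-03 05:55 ZRL

Query: 2024-03-03 00:40 UTC
Rule 5/5 (ZRL, +05:15): 2023-10-28 12:36 UTC ≤ query < +∞
0·60 + 40 + 315 = 355 min
355 = 0·1440 + 355; 355 = 5·60 + 55 → 05:55, same day
→ 2024-03-03 05:55 ZRL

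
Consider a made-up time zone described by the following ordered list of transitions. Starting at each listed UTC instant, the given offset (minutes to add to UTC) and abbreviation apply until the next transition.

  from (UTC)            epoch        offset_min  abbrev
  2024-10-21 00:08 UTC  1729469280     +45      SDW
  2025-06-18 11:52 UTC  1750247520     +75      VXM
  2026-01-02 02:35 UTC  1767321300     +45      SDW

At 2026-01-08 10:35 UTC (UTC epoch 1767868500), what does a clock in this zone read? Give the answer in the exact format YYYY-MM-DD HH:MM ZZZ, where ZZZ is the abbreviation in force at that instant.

2026-01-08 11:20 SDW

Query: 2026-01-08 10:35 UTC
Rule 3/3 (SDW, +00:45): 2026-01-02 02:35 UTC ≤ query < +∞
10·60 + 35 + 45 = 680 min
680 = 0·1440 + 680; 680 = 11·60 + 20 → 11:20, same day
→ 2026-01-08 11:20 SDW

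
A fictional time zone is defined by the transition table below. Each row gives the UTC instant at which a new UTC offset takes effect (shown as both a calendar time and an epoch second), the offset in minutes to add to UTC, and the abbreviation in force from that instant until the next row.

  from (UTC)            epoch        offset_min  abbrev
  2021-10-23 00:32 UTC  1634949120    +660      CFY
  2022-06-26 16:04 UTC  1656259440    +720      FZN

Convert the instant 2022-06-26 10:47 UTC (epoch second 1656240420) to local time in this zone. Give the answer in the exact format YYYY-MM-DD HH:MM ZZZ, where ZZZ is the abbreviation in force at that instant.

2022-06-26 21:47 CFY

Query: 2022-06-26 10:47 UTC
Rule 1/2 (CFY, +11:00): 2021-10-23 00:32 UTC ≤ query < 2022-06-26 16:04 UTC
10·60 + 47 + 660 = 1307 min
1307 = 0·1440 + 1307; 1307 = 21·60 + 47 → 21:47, same day
→ 2022-06-26 21:47 CFY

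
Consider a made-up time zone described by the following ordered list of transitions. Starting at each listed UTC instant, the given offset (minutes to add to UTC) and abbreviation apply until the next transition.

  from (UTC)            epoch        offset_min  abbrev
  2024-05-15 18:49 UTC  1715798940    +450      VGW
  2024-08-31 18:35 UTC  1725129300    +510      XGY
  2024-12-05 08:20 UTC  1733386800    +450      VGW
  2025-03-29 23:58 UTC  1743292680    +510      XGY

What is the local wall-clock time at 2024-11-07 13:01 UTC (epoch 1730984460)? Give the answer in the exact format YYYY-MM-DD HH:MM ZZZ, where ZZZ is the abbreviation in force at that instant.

Query: 2024-11-07 13:01 UTC
Rule 2/4 (XGY, +08:30): 2024-08-31 18:35 UTC ≤ query < 2024-12-05 08:20 UTC
13·60 + 1 + 510 = 1291 min
1291 = 0·1440 + 1291; 1291 = 21·60 + 31 → 21:31, same day
→ 2024-11-07 21:31 XGY

2024-11-07 21:31 XGY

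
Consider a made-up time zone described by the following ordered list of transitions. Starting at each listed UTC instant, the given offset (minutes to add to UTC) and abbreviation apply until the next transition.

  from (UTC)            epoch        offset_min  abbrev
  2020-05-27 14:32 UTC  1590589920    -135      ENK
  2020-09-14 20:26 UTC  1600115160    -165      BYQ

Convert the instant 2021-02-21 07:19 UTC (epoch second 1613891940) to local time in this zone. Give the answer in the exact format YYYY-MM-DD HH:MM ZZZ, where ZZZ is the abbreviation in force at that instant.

2021-02-21 04:34 BYQ

Query: 2021-02-21 07:19 UTC
Rule 2/2 (BYQ, -02:45): 2020-09-14 20:26 UTC ≤ query < +∞
7·60 + 19 - 165 = 274 min
274 = 0·1440 + 274; 274 = 4·60 + 34 → 04:34, same day
→ 2021-02-21 04:34 BYQ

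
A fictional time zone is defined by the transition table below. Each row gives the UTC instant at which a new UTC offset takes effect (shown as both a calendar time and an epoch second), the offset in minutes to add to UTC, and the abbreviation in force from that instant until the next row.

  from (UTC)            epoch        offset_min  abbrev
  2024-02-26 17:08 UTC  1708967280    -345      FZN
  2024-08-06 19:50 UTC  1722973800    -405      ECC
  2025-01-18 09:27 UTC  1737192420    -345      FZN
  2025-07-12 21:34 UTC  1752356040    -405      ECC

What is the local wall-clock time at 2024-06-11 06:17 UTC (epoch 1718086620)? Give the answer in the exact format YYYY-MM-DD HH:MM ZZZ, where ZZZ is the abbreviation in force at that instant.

Query: 2024-06-11 06:17 UTC
Rule 1/4 (FZN, -05:45): 2024-02-26 17:08 UTC ≤ query < 2024-08-06 19:50 UTC
6·60 + 17 - 345 = 32 min
32 = 0·1440 + 32; 32 = 0·60 + 32 → 00:32, same day
→ 2024-06-11 00:32 FZN

2024-06-11 00:32 FZN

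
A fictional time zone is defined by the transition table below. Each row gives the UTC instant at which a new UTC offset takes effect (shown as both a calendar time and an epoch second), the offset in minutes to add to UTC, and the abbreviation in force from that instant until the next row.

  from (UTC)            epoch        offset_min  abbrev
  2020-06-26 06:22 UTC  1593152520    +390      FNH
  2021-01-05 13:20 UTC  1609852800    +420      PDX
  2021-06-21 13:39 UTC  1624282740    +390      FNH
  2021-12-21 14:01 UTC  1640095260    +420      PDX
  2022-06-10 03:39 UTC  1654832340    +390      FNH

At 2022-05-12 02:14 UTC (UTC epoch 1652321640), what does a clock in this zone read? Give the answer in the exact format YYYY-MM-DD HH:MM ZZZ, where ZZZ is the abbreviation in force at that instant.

2022-05-12 09:14 PDX

Query: 2022-05-12 02:14 UTC
Rule 4/5 (PDX, +07:00): 2021-12-21 14:01 UTC ≤ query < 2022-06-10 03:39 UTC
2·60 + 14 + 420 = 554 min
554 = 0·1440 + 554; 554 = 9·60 + 14 → 09:14, same day
→ 2022-05-12 09:14 PDX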